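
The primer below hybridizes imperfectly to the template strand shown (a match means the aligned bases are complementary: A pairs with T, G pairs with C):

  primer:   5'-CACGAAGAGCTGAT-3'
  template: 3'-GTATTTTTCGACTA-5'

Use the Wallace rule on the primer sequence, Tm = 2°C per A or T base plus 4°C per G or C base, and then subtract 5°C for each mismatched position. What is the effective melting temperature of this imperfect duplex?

Primer base counts: A=5, T=2, G=4, C=3 → A+T=7, G+C=7
Perfect-match Tm = 2(7) + 4(7) = 14 + 28 = 42°C
Mismatches (positions where the bases are not complementary): 3 (at positions 3, 4, 7)
Effective Tm = 42 − 3×5 = 42 − 15 = 27°C

27°C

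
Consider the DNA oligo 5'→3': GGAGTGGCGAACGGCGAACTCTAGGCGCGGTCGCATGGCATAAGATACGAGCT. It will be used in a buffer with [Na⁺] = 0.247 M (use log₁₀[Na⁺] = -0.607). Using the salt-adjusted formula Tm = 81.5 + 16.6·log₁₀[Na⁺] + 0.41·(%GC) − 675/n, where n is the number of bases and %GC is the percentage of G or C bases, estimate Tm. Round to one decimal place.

83.4°C

Length n = 53. Base counts: A=13, C=12, G=20, T=8
G+C = 32, so %GC = 32/53 × 100 = 60.377%
Salt term: 16.6 × (-0.607) = -10.076
GC term: 0.41 × 60.377 = 24.755; length term: −675/53 = −12.736
Tm = 81.5 + (-10.076) + 24.755 − 12.736 = 83.443 → 83.4°C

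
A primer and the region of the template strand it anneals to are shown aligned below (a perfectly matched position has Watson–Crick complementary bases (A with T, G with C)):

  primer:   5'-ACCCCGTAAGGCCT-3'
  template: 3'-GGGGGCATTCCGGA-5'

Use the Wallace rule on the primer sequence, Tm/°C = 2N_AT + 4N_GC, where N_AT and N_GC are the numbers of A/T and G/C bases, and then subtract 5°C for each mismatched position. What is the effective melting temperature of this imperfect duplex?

41°C

Primer base counts: A=3, T=2, G=3, C=6 → A+T=5, G+C=9
Perfect-match Tm = 2(5) + 4(9) = 10 + 36 = 46°C
Mismatches (positions where the bases are not complementary): 1 (at position 1)
Effective Tm = 46 − 1×5 = 46 − 5 = 41°C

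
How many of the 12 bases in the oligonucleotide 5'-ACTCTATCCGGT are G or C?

6

Scanning the sequence gives T=4, A=2, C=4, G=2.
G+C = 2 + 4 = 6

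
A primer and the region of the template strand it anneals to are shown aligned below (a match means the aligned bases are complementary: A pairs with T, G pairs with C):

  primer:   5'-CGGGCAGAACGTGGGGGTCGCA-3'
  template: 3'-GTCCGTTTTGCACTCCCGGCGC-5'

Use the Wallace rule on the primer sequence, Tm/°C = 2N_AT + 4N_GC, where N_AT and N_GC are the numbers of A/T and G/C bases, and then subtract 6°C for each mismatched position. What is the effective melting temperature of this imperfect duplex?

Primer base counts: A=4, T=2, G=11, C=5 → A+T=6, G+C=16
Perfect-match Tm = 2(6) + 4(16) = 12 + 64 = 76°C
Mismatches (positions where the bases are not complementary): 5 (at positions 2, 7, 14, 18, 22)
Effective Tm = 76 − 5×6 = 76 − 30 = 46°C

46°C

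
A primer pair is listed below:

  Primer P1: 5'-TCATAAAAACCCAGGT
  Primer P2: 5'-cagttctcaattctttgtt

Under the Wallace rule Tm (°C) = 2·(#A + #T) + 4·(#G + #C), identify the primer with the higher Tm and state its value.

Primer P2, 50°C

Primer P1: A+T=10, G+C=6 → Tm = 2(10)+4(6) = 44°C
Primer P2: A+T=13, G+C=6 → Tm = 2(13)+4(6) = 50°C
44°C vs 50°C → primer P2 is higher.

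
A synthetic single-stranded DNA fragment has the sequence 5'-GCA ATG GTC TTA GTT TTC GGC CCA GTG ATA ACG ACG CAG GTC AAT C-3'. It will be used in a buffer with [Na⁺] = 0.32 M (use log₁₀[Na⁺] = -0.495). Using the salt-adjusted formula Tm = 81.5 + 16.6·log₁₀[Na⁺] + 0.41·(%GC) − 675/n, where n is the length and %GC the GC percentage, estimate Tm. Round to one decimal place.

79.1°C

Length n = 46. Scanning the sequence gives A=11, T=12, C=11, G=12.
G+C = 23, so %GC = 23/46 × 100 = 50%
Salt term: 16.6 × (-0.495) = -8.217
GC term: 0.41 × 50 = 20.5; length term: −675/46 = −14.674
Tm = 81.5 + (-8.217) + 20.5 − 14.674 = 79.109 → 79.1°C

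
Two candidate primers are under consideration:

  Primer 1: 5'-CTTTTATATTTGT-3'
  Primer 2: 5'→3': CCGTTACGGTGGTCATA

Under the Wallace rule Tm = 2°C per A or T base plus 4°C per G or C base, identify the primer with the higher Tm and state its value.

Primer 1: A+T=11, G+C=2 → Tm = 2(11)+4(2) = 30°C
Primer 2: A+T=8, G+C=9 → Tm = 2(8)+4(9) = 52°C
30°C vs 52°C → primer 2 is higher.

Primer 2, 52°C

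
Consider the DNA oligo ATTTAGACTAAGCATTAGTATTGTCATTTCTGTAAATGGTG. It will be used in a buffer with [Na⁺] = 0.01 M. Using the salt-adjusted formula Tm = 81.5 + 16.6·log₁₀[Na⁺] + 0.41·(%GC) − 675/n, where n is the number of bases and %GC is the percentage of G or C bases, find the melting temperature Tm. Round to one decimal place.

43.8°C

Length n = 41. Counting bases: C=4, T=17, A=12, G=8
G+C = 12, so %GC = 12/41 × 100 = 29.268%
Salt term: 16.6 × (-2) = -33.2
GC term: 0.41 × 29.268 = 12; length term: −675/41 = −16.463
Tm = 81.5 + (-33.2) + 12 − 16.463 = 43.837 → 43.8°C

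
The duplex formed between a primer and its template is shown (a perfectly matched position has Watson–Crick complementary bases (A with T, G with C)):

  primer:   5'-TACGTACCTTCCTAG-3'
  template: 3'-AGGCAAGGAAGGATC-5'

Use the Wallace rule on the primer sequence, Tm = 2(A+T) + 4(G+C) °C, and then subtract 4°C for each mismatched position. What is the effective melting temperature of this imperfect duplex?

36°C

Primer base counts: A=3, T=5, G=2, C=5 → A+T=8, G+C=7
Perfect-match Tm = 2(8) + 4(7) = 16 + 28 = 44°C
Mismatches (positions where the bases are not complementary): 2 (at positions 2, 6)
Effective Tm = 44 − 2×4 = 44 − 8 = 36°C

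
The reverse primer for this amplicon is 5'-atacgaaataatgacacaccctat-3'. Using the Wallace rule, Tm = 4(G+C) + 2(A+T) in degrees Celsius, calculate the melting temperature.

64°C

Counting bases: A=11, T=5, G=2, C=6
AT pairs contribute 16, GC pairs contribute 8.
Tm = 2×16 + 4×8 = 64°C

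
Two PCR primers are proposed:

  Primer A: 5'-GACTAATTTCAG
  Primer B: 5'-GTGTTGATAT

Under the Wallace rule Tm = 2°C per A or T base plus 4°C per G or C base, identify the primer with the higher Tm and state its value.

Primer A, 32°C

Primer A: A+T=8, G+C=4 → Tm = 2(8)+4(4) = 32°C
Primer B: A+T=7, G+C=3 → Tm = 2(7)+4(3) = 26°C
32°C vs 26°C → primer A is higher.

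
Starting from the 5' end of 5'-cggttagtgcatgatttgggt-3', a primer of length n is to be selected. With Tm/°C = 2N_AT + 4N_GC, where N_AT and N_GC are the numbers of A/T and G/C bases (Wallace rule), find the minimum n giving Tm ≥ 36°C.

First 11 bases: CGGTTAGTGCA → Tm = 34°C (< 36°C)
First 12 bases: CGGTTAGTGCAT → Tm = 36°C (≥ 36°C)
Since every base adds ≥2°C, Tm only increases with n, so the threshold is first crossed at n = 12.

n = 12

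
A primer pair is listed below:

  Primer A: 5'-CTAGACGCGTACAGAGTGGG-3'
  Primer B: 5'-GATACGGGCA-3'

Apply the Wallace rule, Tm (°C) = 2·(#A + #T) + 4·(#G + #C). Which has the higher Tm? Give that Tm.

Primer A: A+T=8, G+C=12 → Tm = 2(8)+4(12) = 64°C
Primer B: A+T=4, G+C=6 → Tm = 2(4)+4(6) = 32°C
64°C vs 32°C → primer A is higher.

Primer A, 64°C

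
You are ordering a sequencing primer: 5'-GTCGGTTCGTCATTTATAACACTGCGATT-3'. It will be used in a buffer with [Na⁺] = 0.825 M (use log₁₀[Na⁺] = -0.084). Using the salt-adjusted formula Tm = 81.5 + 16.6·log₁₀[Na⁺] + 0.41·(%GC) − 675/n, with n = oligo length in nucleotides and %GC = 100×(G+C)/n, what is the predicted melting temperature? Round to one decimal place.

73.8°C

Length n = 29. Counting bases: A=6, C=6, T=11, G=6
G+C = 12, so %GC = 12/29 × 100 = 41.379%
Salt term: 16.6 × (-0.084) = -1.394
GC term: 0.41 × 41.379 = 16.965; length term: −675/29 = −23.276
Tm = 81.5 + (-1.394) + 16.965 − 23.276 = 73.795 → 73.8°C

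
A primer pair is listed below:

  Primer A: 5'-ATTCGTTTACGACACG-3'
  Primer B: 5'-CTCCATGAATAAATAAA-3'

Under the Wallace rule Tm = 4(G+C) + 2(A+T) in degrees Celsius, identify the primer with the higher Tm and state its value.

Primer A: A+T=9, G+C=7 → Tm = 2(9)+4(7) = 46°C
Primer B: A+T=13, G+C=4 → Tm = 2(13)+4(4) = 42°C
46°C vs 42°C → primer A is higher.

Primer A, 46°C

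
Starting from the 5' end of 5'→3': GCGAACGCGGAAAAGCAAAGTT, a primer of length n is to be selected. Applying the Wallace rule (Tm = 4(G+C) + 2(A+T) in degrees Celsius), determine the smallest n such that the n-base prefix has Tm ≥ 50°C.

n = 16

First 15 bases: GCGAACGCGGAAAAG → Tm = 48°C (< 50°C)
First 16 bases: GCGAACGCGGAAAAGC → Tm = 52°C (≥ 50°C)
Since every base adds ≥2°C, Tm only increases with n, so the threshold is first crossed at n = 16.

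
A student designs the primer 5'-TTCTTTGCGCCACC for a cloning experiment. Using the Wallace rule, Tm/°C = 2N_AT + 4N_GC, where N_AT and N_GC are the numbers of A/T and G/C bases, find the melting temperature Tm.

Counting bases: A=1, T=5, C=6, G=2
AT pairs contribute 6, GC pairs contribute 8.
Tm = 4·8 + 2·6 = 32 + 12 = 44°C

44°C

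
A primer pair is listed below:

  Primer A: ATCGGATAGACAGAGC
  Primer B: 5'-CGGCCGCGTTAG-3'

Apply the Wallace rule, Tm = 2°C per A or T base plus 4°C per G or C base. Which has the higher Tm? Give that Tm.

Primer A: A+T=8, G+C=8 → Tm = 2(8)+4(8) = 48°C
Primer B: A+T=3, G+C=9 → Tm = 2(3)+4(9) = 42°C
48°C vs 42°C → primer A is higher.

Primer A, 48°C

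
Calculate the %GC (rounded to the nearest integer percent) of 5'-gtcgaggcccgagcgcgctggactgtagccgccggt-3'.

Counting bases: G=15, T=5, C=12, A=4
G+C = 15 + 12 = 27 out of 36 bases
%GC = 27/36 × 100 = 75% ≈ 75%

75%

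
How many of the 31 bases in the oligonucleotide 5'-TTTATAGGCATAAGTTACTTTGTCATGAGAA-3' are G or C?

9

Base counts: A=10, G=6, T=12, C=3
G+C = 6 + 3 = 9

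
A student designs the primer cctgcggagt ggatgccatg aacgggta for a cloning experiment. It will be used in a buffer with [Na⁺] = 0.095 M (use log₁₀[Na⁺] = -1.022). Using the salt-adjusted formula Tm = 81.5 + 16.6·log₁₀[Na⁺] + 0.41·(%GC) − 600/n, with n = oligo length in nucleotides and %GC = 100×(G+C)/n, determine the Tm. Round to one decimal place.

Length n = 28. Base counts: G=11, T=5, A=6, C=6
G+C = 17, so %GC = 17/28 × 100 = 60.714%
Salt term: 16.6 × (-1.022) = -16.965
GC term: 0.41 × 60.714 = 24.893; length term: −600/28 = −21.429
Tm = 81.5 + (-16.965) + 24.893 − 21.429 = 67.999 → 68.0°C

68.0°C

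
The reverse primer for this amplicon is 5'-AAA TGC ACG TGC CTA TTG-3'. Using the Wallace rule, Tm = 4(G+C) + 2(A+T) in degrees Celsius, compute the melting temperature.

Counting bases: G=4, T=5, A=5, C=4
AT pairs contribute 10, GC pairs contribute 8.
Tm = 2(10) + 4(8) = 20 + 32 = 52°C

52°C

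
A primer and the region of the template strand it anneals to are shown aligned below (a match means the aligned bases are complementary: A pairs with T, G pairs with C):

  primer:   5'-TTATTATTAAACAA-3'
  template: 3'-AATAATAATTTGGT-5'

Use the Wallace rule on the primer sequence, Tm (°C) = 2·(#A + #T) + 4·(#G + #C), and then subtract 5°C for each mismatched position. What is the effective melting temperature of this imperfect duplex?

25°C

Primer base counts: A=7, T=6, G=0, C=1 → A+T=13, G+C=1
Perfect-match Tm = 2(13) + 4(1) = 26 + 4 = 30°C
Mismatches (positions where the bases are not complementary): 1 (at position 13)
Effective Tm = 30 − 1×5 = 30 − 5 = 25°C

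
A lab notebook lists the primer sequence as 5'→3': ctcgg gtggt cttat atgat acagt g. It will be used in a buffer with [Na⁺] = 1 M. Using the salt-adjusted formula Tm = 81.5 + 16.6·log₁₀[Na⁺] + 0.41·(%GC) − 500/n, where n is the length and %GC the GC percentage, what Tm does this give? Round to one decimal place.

Length n = 26. Counting bases: G=8, A=5, T=9, C=4
G+C = 12, so %GC = 12/26 × 100 = 46.154%
Salt term: 16.6 × (0) = 0
GC term: 0.41 × 46.154 = 18.923; length term: −500/26 = −19.231
Tm = 81.5 + (0) + 18.923 − 19.231 = 81.192 → 81.2°C

81.2°C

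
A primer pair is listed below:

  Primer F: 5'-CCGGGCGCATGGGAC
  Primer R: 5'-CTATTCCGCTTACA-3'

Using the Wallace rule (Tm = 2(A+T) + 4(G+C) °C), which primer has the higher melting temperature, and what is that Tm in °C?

Primer F: A+T=3, G+C=12 → Tm = 2(3)+4(12) = 54°C
Primer R: A+T=8, G+C=6 → Tm = 2(8)+4(6) = 40°C
54°C vs 40°C → primer F is higher.

Primer F, 54°C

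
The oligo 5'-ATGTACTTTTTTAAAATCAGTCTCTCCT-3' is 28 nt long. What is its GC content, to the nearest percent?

29%

Scanning the sequence gives G=2, C=6, A=7, T=13.
G+C = 2 + 6 = 8 out of 28 bases
%GC = 8/28 × 100 = 28.57% ≈ 29%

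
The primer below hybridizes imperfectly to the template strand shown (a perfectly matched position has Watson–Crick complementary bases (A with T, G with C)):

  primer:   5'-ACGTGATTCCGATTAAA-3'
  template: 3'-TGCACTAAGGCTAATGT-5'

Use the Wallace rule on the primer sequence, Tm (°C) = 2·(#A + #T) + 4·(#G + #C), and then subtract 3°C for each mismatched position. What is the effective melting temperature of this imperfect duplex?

43°C

Primer base counts: A=6, T=5, G=3, C=3 → A+T=11, G+C=6
Perfect-match Tm = 2(11) + 4(6) = 22 + 24 = 46°C
Mismatches (positions where the bases are not complementary): 1 (at position 16)
Effective Tm = 46 − 1×3 = 46 − 3 = 43°C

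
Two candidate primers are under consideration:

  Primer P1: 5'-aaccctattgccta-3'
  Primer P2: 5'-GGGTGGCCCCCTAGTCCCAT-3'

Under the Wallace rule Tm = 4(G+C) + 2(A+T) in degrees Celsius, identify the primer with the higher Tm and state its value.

Primer P1: A+T=8, G+C=6 → Tm = 2(8)+4(6) = 40°C
Primer P2: A+T=6, G+C=14 → Tm = 2(6)+4(14) = 68°C
40°C vs 68°C → primer P2 is higher.

Primer P2, 68°C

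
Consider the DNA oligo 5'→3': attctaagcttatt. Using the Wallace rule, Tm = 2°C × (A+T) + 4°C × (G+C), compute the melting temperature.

Scanning the sequence gives C=2, T=7, G=1, A=4.
A+T = 11, G+C = 3
Tm = 4·3 + 2·11 = 12 + 22 = 34°C

34°C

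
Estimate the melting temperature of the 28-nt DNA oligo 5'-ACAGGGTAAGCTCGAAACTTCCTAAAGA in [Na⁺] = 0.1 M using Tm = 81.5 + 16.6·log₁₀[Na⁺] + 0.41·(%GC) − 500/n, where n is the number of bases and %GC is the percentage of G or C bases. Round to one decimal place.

Length n = 28. A=11, G=6, T=5, C=6
G+C = 12, so %GC = 12/28 × 100 = 42.857%
Salt term: 16.6 × (-1) = -16.6
GC term: 0.41 × 42.857 = 17.571; length term: −500/28 = −17.857
Tm = 81.5 + (-16.6) + 17.571 − 17.857 = 64.614 → 64.6°C

64.6°C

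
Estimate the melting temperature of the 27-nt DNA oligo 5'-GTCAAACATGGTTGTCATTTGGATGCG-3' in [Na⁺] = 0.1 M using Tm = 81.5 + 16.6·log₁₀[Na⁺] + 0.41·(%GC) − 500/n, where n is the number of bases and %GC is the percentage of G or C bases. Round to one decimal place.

Length n = 27. Scanning the sequence gives G=8, A=6, C=4, T=9.
G+C = 12, so %GC = 12/27 × 100 = 44.444%
Salt term: 16.6 × (-1) = -16.6
GC term: 0.41 × 44.444 = 18.222; length term: −500/27 = −18.519
Tm = 81.5 + (-16.6) + 18.222 − 18.519 = 64.603 → 64.6°C

64.6°C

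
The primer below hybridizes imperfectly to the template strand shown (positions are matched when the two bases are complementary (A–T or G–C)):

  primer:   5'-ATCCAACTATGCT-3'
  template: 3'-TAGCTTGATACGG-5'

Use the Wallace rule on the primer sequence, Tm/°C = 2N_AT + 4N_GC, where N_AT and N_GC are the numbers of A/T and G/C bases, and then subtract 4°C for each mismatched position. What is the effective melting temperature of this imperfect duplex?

28°C

Primer base counts: A=4, T=4, G=1, C=4 → A+T=8, G+C=5
Perfect-match Tm = 2(8) + 4(5) = 16 + 20 = 36°C
Mismatches (positions where the bases are not complementary): 2 (at positions 4, 13)
Effective Tm = 36 − 2×4 = 36 − 8 = 28°C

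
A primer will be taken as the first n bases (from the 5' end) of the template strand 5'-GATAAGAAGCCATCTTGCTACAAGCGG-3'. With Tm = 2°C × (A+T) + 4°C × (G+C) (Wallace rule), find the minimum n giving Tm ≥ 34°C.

First 11 bases: GATAAGAAGCC → Tm = 32°C (< 34°C)
First 12 bases: GATAAGAAGCCA → Tm = 34°C (≥ 34°C)
Each additional base adds 2°C (A/T) or 4°C (G/C), so Tm is non-decreasing in n; n = 12 is the first length to reach 34°C.

n = 12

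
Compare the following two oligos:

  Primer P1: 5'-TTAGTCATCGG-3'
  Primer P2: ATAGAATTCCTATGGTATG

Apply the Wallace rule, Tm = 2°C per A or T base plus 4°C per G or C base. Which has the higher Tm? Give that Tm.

Primer P1: A+T=6, G+C=5 → Tm = 2(6)+4(5) = 32°C
Primer P2: A+T=13, G+C=6 → Tm = 2(13)+4(6) = 50°C
32°C vs 50°C → primer P2 is higher.

Primer P2, 50°C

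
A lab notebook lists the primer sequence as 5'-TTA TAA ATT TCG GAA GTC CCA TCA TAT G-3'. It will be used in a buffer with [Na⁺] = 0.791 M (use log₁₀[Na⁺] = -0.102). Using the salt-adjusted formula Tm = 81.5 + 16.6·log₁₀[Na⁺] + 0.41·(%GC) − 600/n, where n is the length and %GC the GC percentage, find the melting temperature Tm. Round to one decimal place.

Length n = 28. Counting bases: A=9, C=5, T=10, G=4
G+C = 9, so %GC = 9/28 × 100 = 32.143%
Salt term: 16.6 × (-0.102) = -1.693
GC term: 0.41 × 32.143 = 13.179; length term: −600/28 = −21.429
Tm = 81.5 + (-1.693) + 13.179 − 21.429 = 71.557 → 71.6°C

71.6°C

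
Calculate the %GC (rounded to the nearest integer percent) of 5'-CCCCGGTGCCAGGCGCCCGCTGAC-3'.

83%

Base counts: C=12, T=2, G=8, A=2
G+C = 8 + 12 = 20 out of 24 bases
%GC = 20/24 × 100 = 83.33% ≈ 83%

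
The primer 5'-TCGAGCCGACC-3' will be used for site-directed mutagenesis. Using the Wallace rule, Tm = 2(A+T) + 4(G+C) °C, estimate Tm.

A=2, T=1, G=3, C=5
A+T = 3, G+C = 8
Tm = 4·8 + 2·3 = 32 + 6 = 38°C

38°C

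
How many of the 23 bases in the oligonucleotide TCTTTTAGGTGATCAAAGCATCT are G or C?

Scanning the sequence gives C=4, A=6, T=9, G=4.
G+C = 4 + 4 = 8

8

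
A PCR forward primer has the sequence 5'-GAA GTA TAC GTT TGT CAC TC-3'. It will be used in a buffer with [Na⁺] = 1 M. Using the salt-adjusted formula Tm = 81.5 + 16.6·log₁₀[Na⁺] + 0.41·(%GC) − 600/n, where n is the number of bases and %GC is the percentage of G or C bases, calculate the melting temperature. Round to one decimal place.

Length n = 20. Scanning the sequence gives A=5, C=4, G=4, T=7.
G+C = 8, so %GC = 8/20 × 100 = 40%
Salt term: 16.6 × (0) = 0
GC term: 0.41 × 40 = 16.4; length term: −600/20 = −30
Tm = 81.5 + (0) + 16.4 − 30 = 67.9 → 67.9°C

67.9°C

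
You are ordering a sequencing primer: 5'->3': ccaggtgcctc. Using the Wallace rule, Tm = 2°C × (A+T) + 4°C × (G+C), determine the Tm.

Counting bases: G=3, C=5, T=2, A=1
AT pairs contribute 3, GC pairs contribute 8.
Tm = 4·8 + 2·3 = 32 + 6 = 38°C

38°C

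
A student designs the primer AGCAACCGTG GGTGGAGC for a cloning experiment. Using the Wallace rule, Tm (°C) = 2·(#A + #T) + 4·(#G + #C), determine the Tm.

Scanning the sequence gives G=8, C=4, T=2, A=4.
So N_AT = 6 and N_GC = 12.
Tm = 2(6) + 4(12) = 12 + 48 = 60°C

60°C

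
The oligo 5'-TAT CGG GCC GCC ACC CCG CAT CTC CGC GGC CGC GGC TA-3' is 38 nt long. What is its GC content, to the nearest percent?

Base counts: T=5, G=11, C=18, A=4
G+C = 11 + 18 = 29 out of 38 bases
%GC = 29/38 × 100 = 76.32% ≈ 76%

76%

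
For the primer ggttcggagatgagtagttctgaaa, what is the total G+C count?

11

Base counts: A=7, T=7, G=9, C=2
Total G or C: 9 + 2 = 11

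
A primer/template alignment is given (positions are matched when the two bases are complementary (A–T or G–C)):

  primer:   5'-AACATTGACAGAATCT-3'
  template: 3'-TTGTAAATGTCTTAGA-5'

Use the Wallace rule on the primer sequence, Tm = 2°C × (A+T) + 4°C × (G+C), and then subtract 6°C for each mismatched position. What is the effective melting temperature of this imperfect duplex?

36°C

Primer base counts: A=7, T=4, G=2, C=3 → A+T=11, G+C=5
Perfect-match Tm = 2(11) + 4(5) = 22 + 20 = 42°C
Mismatches (positions where the bases are not complementary): 1 (at position 7)
Effective Tm = 42 − 1×6 = 42 − 6 = 36°C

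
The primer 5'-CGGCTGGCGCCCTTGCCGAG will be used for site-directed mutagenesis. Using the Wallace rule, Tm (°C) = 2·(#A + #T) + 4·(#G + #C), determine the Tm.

Counting bases: G=8, T=3, A=1, C=8
A+T = 4, G+C = 16
Tm = 2×4 + 4×16 = 72°C

72°C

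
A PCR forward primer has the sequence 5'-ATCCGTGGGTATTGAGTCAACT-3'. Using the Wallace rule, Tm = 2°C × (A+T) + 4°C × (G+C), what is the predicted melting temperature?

64°C

A=5, G=6, T=7, C=4
A+T = 12, G+C = 10
Tm = 4·10 + 2·12 = 40 + 24 = 64°C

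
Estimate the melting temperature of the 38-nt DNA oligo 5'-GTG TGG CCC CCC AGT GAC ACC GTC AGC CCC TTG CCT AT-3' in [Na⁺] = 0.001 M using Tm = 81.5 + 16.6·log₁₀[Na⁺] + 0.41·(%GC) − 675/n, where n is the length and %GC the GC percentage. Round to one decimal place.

Length n = 38. Base counts: G=9, A=5, T=8, C=16
G+C = 25, so %GC = 25/38 × 100 = 65.789%
Salt term: 16.6 × (-3) = -49.8
GC term: 0.41 × 65.789 = 26.973; length term: −675/38 = −17.763
Tm = 81.5 + (-49.8) + 26.973 − 17.763 = 40.91 → 40.9°C

40.9°C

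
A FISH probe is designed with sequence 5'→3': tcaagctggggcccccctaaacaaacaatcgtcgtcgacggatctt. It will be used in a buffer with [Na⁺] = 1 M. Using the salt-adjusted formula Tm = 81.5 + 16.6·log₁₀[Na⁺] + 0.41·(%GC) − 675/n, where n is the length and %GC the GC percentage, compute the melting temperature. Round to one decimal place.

Length n = 46. Base counts: T=9, G=10, A=12, C=15
G+C = 25, so %GC = 25/46 × 100 = 54.348%
Salt term: 16.6 × (0) = 0
GC term: 0.41 × 54.348 = 22.283; length term: −675/46 = −14.674
Tm = 81.5 + (0) + 22.283 − 14.674 = 89.109 → 89.1°C

89.1°C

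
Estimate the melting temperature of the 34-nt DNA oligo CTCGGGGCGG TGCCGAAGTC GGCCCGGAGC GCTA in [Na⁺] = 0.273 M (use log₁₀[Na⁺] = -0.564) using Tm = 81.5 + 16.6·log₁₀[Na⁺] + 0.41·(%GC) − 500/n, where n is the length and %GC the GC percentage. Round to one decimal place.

88.8°C

Length n = 34. A=4, G=15, C=11, T=4
G+C = 26, so %GC = 26/34 × 100 = 76.471%
Salt term: 16.6 × (-0.564) = -9.362
GC term: 0.41 × 76.471 = 31.353; length term: −500/34 = −14.706
Tm = 81.5 + (-9.362) + 31.353 − 14.706 = 88.785 → 88.8°C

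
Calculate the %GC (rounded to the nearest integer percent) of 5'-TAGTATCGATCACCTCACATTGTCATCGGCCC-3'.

50%

Base counts: G=5, A=7, C=11, T=9
G+C = 5 + 11 = 16 out of 32 bases
%GC = 16/32 × 100 = 50% ≈ 50%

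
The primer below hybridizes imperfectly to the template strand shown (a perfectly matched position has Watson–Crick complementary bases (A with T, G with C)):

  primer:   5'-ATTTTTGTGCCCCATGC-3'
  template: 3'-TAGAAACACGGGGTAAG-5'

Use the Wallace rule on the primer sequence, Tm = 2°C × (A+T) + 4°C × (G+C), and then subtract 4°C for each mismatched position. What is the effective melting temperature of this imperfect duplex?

Primer base counts: A=2, T=7, G=3, C=5 → A+T=9, G+C=8
Perfect-match Tm = 2(9) + 4(8) = 18 + 32 = 50°C
Mismatches (positions where the bases are not complementary): 2 (at positions 3, 16)
Effective Tm = 50 − 2×4 = 50 − 8 = 42°C

42°C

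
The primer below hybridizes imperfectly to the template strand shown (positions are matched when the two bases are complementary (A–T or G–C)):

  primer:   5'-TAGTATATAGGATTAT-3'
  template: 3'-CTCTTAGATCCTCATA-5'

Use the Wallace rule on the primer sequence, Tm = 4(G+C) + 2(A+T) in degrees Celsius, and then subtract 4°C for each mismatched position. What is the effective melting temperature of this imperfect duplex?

Primer base counts: A=6, T=7, G=3, C=0 → A+T=13, G+C=3
Perfect-match Tm = 2(13) + 4(3) = 26 + 12 = 38°C
Mismatches (positions where the bases are not complementary): 4 (at positions 1, 4, 7, 13)
Effective Tm = 38 − 4×4 = 38 − 16 = 22°C

22°C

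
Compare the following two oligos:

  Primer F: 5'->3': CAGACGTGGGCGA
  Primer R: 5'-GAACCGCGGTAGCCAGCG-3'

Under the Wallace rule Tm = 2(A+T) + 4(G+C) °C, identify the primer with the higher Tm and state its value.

Primer R, 62°C

Primer F: A+T=4, G+C=9 → Tm = 2(4)+4(9) = 44°C
Primer R: A+T=5, G+C=13 → Tm = 2(5)+4(13) = 62°C
44°C vs 62°C → primer R is higher.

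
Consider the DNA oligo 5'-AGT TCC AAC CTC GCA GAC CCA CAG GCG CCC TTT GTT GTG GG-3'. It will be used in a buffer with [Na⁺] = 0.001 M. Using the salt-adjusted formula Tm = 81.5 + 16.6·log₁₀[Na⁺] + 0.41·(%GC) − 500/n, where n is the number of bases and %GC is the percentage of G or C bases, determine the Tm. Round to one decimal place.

44.5°C

Length n = 41. G=11, C=14, A=7, T=9
G+C = 25, so %GC = 25/41 × 100 = 60.976%
Salt term: 16.6 × (-3) = -49.8
GC term: 0.41 × 60.976 = 25; length term: −500/41 = −12.195
Tm = 81.5 + (-49.8) + 25 − 12.195 = 44.505 → 44.5°C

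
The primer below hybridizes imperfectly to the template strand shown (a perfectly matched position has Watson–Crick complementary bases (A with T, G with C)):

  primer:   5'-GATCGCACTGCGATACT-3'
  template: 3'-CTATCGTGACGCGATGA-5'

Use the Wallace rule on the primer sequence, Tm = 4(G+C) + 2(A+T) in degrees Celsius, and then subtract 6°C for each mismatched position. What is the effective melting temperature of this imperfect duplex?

Primer base counts: A=4, T=4, G=4, C=5 → A+T=8, G+C=9
Perfect-match Tm = 2(8) + 4(9) = 16 + 36 = 52°C
Mismatches (positions where the bases are not complementary): 2 (at positions 4, 13)
Effective Tm = 52 − 2×6 = 52 − 12 = 40°C

40°C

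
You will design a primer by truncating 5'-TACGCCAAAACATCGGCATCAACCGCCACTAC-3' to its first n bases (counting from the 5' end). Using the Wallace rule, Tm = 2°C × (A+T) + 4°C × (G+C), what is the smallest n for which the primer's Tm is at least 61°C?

n = 21

First 20 bases: TACGCCAAAACATCGGCATC → Tm = 60°C (< 61°C)
First 21 bases: TACGCCAAAACATCGGCATCA → Tm = 62°C (≥ 61°C)
Each additional base adds 2°C (A/T) or 4°C (G/C), so Tm is non-decreasing in n; n = 21 is the first length to reach 61°C.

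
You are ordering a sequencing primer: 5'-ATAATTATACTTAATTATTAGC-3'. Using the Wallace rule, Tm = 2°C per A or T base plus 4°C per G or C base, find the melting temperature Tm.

50°C

T=10, C=2, A=9, G=1
AT pairs contribute 19, GC pairs contribute 3.
Tm = 4·3 + 2·19 = 12 + 38 = 50°C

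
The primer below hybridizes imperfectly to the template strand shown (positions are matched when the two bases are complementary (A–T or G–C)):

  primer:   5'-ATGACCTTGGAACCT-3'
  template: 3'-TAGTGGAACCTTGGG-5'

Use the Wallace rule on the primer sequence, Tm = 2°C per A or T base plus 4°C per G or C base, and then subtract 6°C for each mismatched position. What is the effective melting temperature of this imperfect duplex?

32°C

Primer base counts: A=4, T=4, G=3, C=4 → A+T=8, G+C=7
Perfect-match Tm = 2(8) + 4(7) = 16 + 28 = 44°C
Mismatches (positions where the bases are not complementary): 2 (at positions 3, 15)
Effective Tm = 44 − 2×6 = 44 − 12 = 32°C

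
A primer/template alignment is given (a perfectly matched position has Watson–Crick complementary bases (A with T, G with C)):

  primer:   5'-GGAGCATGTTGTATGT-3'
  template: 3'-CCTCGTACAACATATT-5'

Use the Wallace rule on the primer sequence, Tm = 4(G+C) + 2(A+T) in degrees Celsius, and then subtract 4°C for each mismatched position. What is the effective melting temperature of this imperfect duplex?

38°C

Primer base counts: A=3, T=6, G=6, C=1 → A+T=9, G+C=7
Perfect-match Tm = 2(9) + 4(7) = 18 + 28 = 46°C
Mismatches (positions where the bases are not complementary): 2 (at positions 15, 16)
Effective Tm = 46 − 2×4 = 46 − 8 = 38°C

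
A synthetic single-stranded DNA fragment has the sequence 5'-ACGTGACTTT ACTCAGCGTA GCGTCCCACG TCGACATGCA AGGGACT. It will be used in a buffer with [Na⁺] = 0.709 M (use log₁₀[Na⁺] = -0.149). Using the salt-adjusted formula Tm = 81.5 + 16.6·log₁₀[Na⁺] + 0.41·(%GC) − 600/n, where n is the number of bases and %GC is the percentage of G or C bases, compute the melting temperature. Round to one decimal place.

Length n = 47. Scanning the sequence gives T=10, C=14, G=12, A=11.
G+C = 26, so %GC = 26/47 × 100 = 55.319%
Salt term: 16.6 × (-0.149) = -2.473
GC term: 0.41 × 55.319 = 22.681; length term: −600/47 = −12.766
Tm = 81.5 + (-2.473) + 22.681 − 12.766 = 88.942 → 88.9°C

88.9°C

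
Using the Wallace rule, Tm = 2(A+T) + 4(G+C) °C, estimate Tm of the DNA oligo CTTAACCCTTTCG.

38°C

Scanning the sequence gives G=1, A=2, T=5, C=5.
A+T = 7, G+C = 6
Tm = 2×7 + 4×6 = 38°C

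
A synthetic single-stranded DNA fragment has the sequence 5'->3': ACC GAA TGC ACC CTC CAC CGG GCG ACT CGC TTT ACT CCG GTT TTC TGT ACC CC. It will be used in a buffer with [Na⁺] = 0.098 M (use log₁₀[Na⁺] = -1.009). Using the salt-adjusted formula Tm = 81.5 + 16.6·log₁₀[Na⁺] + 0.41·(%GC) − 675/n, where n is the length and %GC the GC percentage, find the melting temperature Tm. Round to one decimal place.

Length n = 53. C=22, A=8, T=13, G=10
G+C = 32, so %GC = 32/53 × 100 = 60.377%
Salt term: 16.6 × (-1.009) = -16.749
GC term: 0.41 × 60.377 = 24.755; length term: −675/53 = −12.736
Tm = 81.5 + (-16.749) + 24.755 − 12.736 = 76.77 → 76.8°C

76.8°C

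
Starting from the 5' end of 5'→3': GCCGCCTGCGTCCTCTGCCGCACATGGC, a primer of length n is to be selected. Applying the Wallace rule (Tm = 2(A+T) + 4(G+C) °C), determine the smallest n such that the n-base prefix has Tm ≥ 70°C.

First 19 bases: GCCGCCTGCGTCCTCTGCC → Tm = 68°C (< 70°C)
First 20 bases: GCCGCCTGCGTCCTCTGCCG → Tm = 72°C (≥ 70°C)
Since every base adds ≥2°C, Tm only increases with n, so the threshold is first crossed at n = 20.

n = 20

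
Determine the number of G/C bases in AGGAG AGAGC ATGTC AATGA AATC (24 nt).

10

Base counts: A=10, C=3, T=4, G=7
G+C = 7 + 3 = 10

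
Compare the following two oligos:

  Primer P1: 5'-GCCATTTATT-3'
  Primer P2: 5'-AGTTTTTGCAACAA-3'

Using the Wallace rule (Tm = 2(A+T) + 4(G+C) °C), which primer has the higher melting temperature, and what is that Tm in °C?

Primer P2, 36°C

Primer P1: A+T=7, G+C=3 → Tm = 2(7)+4(3) = 26°C
Primer P2: A+T=10, G+C=4 → Tm = 2(10)+4(4) = 36°C
26°C vs 36°C → primer P2 is higher.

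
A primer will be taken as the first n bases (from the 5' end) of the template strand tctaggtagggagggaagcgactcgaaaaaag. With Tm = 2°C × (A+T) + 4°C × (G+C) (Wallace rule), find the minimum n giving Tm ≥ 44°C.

First 13 bases: TCTAGGTAGGGAG → Tm = 40°C (< 44°C)
First 14 bases: TCTAGGTAGGGAGG → Tm = 44°C (≥ 44°C)
Each additional base adds 2°C (A/T) or 4°C (G/C), so Tm is non-decreasing in n; n = 14 is the first length to reach 44°C.

n = 14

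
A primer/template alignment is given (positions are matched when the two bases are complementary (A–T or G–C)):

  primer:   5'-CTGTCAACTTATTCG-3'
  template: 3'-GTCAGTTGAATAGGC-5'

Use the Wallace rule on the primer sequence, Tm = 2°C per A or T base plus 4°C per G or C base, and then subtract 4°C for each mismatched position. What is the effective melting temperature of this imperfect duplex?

Primer base counts: A=3, T=6, G=2, C=4 → A+T=9, G+C=6
Perfect-match Tm = 2(9) + 4(6) = 18 + 24 = 42°C
Mismatches (positions where the bases are not complementary): 2 (at positions 2, 13)
Effective Tm = 42 − 2×4 = 42 − 8 = 34°C

34°C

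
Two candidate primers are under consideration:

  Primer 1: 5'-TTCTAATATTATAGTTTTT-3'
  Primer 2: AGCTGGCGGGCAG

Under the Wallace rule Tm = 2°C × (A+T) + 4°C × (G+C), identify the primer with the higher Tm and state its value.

Primer 1: A+T=17, G+C=2 → Tm = 2(17)+4(2) = 42°C
Primer 2: A+T=3, G+C=10 → Tm = 2(3)+4(10) = 46°C
42°C vs 46°C → primer 2 is higher.

Primer 2, 46°C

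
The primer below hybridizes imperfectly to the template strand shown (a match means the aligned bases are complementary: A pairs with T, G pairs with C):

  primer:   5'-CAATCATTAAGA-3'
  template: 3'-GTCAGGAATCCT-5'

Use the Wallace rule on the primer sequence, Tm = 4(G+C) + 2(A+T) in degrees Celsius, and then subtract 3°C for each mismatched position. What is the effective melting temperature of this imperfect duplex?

Primer base counts: A=6, T=3, G=1, C=2 → A+T=9, G+C=3
Perfect-match Tm = 2(9) + 4(3) = 18 + 12 = 30°C
Mismatches (positions where the bases are not complementary): 3 (at positions 3, 6, 10)
Effective Tm = 30 − 3×3 = 30 − 9 = 21°C

21°C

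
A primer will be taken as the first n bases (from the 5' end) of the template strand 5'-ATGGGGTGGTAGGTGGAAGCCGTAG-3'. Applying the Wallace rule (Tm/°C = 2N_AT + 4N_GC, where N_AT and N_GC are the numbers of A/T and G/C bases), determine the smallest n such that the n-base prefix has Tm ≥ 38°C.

n = 12

First 11 bases: ATGGGGTGGTA → Tm = 34°C (< 38°C)
First 12 bases: ATGGGGTGGTAG → Tm = 38°C (≥ 38°C)
Each additional base adds 2°C (A/T) or 4°C (G/C), so Tm is non-decreasing in n; n = 12 is the first length to reach 38°C.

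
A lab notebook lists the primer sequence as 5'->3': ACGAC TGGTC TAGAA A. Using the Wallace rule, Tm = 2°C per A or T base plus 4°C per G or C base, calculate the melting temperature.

46°C

Scanning the sequence gives C=3, T=3, G=4, A=6.
A+T = 9, G+C = 7
Tm = 4·7 + 2·9 = 28 + 18 = 46°C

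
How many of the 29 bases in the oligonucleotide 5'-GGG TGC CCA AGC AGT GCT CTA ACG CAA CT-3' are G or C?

Counting bases: T=5, C=9, A=7, G=8
Total G or C: 8 + 9 = 17

17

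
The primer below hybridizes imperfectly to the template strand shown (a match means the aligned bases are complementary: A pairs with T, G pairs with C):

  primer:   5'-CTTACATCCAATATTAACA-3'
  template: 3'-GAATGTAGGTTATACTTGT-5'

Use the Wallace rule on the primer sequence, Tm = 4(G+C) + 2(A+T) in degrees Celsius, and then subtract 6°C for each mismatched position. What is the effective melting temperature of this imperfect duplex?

42°C

Primer base counts: A=8, T=6, G=0, C=5 → A+T=14, G+C=5
Perfect-match Tm = 2(14) + 4(5) = 28 + 20 = 48°C
Mismatches (positions where the bases are not complementary): 1 (at position 15)
Effective Tm = 48 − 1×6 = 48 − 6 = 42°C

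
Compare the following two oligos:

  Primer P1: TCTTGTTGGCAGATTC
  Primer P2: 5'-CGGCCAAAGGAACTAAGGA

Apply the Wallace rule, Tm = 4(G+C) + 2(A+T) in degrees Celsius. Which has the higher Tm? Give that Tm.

Primer P2, 58°C

Primer P1: A+T=9, G+C=7 → Tm = 2(9)+4(7) = 46°C
Primer P2: A+T=9, G+C=10 → Tm = 2(9)+4(10) = 58°C
46°C vs 58°C → primer P2 is higher.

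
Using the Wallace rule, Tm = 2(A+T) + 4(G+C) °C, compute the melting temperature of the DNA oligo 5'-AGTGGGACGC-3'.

Scanning the sequence gives G=5, C=2, T=1, A=2.
AT pairs contribute 3, GC pairs contribute 7.
Tm = 4·7 + 2·3 = 28 + 6 = 34°C

34°C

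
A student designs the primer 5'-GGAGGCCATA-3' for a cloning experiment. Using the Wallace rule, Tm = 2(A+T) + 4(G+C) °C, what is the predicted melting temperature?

32°C

Counting bases: A=3, T=1, C=2, G=4
A+T = 4, G+C = 6
Tm = 2×4 + 4×6 = 32°C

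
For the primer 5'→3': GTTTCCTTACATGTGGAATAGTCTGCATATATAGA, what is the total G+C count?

12

Scanning the sequence gives C=5, G=7, T=13, A=10.
G+C = 7 + 5 = 12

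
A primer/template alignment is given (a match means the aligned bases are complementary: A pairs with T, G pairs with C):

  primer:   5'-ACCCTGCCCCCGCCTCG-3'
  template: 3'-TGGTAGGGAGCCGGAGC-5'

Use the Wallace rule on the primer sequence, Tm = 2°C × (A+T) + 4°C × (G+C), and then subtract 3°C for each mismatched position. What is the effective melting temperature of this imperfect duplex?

Primer base counts: A=1, T=2, G=3, C=11 → A+T=3, G+C=14
Perfect-match Tm = 2(3) + 4(14) = 6 + 56 = 62°C
Mismatches (positions where the bases are not complementary): 4 (at positions 4, 6, 9, 11)
Effective Tm = 62 − 4×3 = 62 − 12 = 50°C

50°C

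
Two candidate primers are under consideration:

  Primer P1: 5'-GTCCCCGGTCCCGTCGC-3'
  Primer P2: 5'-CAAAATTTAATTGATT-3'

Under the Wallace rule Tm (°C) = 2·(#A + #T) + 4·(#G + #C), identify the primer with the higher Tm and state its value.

Primer P1: A+T=3, G+C=14 → Tm = 2(3)+4(14) = 62°C
Primer P2: A+T=14, G+C=2 → Tm = 2(14)+4(2) = 36°C
62°C vs 36°C → primer P1 is higher.

Primer P1, 62°C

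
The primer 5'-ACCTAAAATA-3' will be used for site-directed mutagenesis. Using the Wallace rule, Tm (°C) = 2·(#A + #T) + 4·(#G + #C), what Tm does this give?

24°C

Base counts: C=2, T=2, G=0, A=6
A+T = 8, G+C = 2
Tm = 2(8) + 4(2) = 16 + 8 = 24°C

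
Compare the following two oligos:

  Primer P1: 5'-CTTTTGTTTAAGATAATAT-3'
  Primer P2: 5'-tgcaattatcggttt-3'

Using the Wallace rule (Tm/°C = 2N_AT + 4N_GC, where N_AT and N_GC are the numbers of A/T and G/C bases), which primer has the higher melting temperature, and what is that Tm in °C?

Primer P1: A+T=16, G+C=3 → Tm = 2(16)+4(3) = 44°C
Primer P2: A+T=10, G+C=5 → Tm = 2(10)+4(5) = 40°C
44°C vs 40°C → primer P1 is higher.

Primer P1, 44°C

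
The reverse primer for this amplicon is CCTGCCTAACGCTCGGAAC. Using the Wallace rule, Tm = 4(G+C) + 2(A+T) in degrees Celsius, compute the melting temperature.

62°C

G=4, T=3, C=8, A=4
AT pairs contribute 7, GC pairs contribute 12.
Tm = 4·12 + 2·7 = 48 + 14 = 62°C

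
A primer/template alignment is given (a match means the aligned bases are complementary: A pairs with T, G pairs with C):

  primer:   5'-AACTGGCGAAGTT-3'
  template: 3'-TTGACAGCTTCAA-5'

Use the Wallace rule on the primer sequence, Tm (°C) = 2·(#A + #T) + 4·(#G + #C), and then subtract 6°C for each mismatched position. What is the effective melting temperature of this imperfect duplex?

32°C

Primer base counts: A=4, T=3, G=4, C=2 → A+T=7, G+C=6
Perfect-match Tm = 2(7) + 4(6) = 14 + 24 = 38°C
Mismatches (positions where the bases are not complementary): 1 (at position 6)
Effective Tm = 38 − 1×6 = 38 − 6 = 32°C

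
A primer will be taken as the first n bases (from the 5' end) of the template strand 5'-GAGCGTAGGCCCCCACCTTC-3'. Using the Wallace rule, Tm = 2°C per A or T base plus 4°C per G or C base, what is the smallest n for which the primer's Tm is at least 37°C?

n = 11

First 10 bases: GAGCGTAGGC → Tm = 34°C (< 37°C)
First 11 bases: GAGCGTAGGCC → Tm = 38°C (≥ 37°C)
Since every base adds ≥2°C, Tm only increases with n, so the threshold is first crossed at n = 11.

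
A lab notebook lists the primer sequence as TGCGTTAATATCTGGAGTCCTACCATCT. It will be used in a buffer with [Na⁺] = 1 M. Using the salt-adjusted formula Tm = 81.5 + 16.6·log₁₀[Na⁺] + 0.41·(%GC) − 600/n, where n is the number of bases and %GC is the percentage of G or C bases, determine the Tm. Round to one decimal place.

77.6°C

Length n = 28. Scanning the sequence gives C=7, T=10, G=5, A=6.
G+C = 12, so %GC = 12/28 × 100 = 42.857%
Salt term: 16.6 × (0) = 0
GC term: 0.41 × 42.857 = 17.571; length term: −600/28 = −21.429
Tm = 81.5 + (0) + 17.571 − 21.429 = 77.642 → 77.6°C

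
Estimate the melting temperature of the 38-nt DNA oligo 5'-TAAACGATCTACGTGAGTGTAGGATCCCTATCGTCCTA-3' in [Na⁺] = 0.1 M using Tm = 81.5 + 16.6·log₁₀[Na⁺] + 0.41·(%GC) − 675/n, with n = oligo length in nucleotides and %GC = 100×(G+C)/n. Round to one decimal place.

65.5°C

Length n = 38. Base counts: C=9, A=10, T=11, G=8
G+C = 17, so %GC = 17/38 × 100 = 44.737%
Salt term: 16.6 × (-1) = -16.6
GC term: 0.41 × 44.737 = 18.342; length term: −675/38 = −17.763
Tm = 81.5 + (-16.6) + 18.342 − 17.763 = 65.479 → 65.5°C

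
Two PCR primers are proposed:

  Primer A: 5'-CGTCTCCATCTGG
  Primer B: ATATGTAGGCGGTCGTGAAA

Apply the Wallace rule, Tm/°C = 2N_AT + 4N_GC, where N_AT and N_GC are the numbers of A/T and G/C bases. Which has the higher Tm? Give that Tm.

Primer A: A+T=5, G+C=8 → Tm = 2(5)+4(8) = 42°C
Primer B: A+T=11, G+C=9 → Tm = 2(11)+4(9) = 58°C
42°C vs 58°C → primer B is higher.

Primer B, 58°C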